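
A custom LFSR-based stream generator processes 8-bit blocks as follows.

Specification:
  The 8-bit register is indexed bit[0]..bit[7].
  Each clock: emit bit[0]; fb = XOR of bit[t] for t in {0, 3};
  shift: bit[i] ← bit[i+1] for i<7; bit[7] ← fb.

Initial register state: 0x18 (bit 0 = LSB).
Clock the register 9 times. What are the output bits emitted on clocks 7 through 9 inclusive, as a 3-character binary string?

001

reg_0 = 0x18
clock 1: out=0, reg = 0x8C
clock 2: out=0, reg = 0xC6
clock 3: out=0, reg = 0x63
clock 4: out=1, reg = 0xB1
clock 5: out=1, reg = 0xD8
clock 6: out=0, reg = 0xEC
clock 7: out=0, reg = 0xF6
clock 8: out=0, reg = 0x7B
clock 9: out=1, reg = 0x3D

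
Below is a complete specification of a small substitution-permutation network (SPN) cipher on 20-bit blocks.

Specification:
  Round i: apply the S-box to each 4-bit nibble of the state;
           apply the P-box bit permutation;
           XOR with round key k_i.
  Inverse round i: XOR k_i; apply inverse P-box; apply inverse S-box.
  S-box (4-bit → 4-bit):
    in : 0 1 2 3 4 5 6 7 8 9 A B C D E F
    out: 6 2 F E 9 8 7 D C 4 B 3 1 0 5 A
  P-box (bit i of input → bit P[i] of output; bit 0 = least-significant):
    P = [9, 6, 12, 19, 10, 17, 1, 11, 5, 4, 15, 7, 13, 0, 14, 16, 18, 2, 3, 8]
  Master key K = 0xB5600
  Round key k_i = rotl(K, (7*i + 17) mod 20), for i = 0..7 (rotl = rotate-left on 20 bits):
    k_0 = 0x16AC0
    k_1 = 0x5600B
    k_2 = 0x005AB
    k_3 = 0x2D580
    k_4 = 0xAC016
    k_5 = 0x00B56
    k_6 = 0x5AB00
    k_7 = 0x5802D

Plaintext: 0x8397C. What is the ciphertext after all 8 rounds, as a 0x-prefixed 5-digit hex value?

0xE26B3

s_0 = plaintext = 0x8397C
s_1 = Round(s_0, k_0) = 0x0A5CB
s_2 = Round(s_1, k_1) = 0x446C6
s_3 = Round(s_2, k_2) = 0x5B2DB
s_4 = Round(s_3, k_3) = 0x27671
s_5 = Round(s_4, k_4) = 0xF2D68
s_6 = Round(s_5, k_5) = 0xB7E51
s_7 = Round(s_6, k_6) = 0x04364
s_8 = Round(s_7, k_7) = 0xE26B3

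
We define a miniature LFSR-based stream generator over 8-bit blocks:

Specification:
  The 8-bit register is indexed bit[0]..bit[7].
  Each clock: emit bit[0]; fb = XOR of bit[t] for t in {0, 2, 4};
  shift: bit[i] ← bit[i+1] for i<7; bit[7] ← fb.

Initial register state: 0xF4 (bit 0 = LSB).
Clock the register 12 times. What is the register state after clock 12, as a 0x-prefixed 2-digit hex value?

0xD2

reg_0 = 0xF4
clock 1: out=0, reg = 0x7A
clock 2: out=0, reg = 0xBD
clock 3: out=1, reg = 0xDE
clock 4: out=0, reg = 0x6F
clock 5: out=1, reg = 0x37
clock 6: out=1, reg = 0x9B
clock 7: out=1, reg = 0x4D
clock 8: out=1, reg = 0x26
clock 9: out=0, reg = 0x93
clock 10: out=1, reg = 0x49
clock 11: out=1, reg = 0xA4
clock 12: out=0, reg = 0xD2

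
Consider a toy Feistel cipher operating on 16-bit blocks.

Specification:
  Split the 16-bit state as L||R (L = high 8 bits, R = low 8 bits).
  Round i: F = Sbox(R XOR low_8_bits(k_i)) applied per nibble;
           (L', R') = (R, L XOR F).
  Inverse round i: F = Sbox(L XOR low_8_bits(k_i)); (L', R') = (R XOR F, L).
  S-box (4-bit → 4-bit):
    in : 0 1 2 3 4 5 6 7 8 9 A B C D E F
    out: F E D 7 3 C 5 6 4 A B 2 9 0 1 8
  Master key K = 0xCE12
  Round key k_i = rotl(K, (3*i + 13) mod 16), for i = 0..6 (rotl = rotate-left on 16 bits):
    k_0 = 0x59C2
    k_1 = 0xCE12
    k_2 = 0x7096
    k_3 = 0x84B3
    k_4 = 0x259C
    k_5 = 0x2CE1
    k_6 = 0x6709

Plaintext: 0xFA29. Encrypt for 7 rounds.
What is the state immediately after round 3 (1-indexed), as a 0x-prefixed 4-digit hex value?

s_0 = plaintext = 0xFA29
s_1 = Round(s_0, k_0) = 0x29E8
s_2 = Round(s_1, k_1) = 0xE8A2
s_3 = Round(s_2, k_2) = 0xA29B
s_4 = Round(s_3, k_3) = 0x9B76
s_5 = Round(s_4, k_4) = 0x7680
s_6 = Round(s_5, k_5) = 0x8028
s_7 = Round(s_6, k_6) = 0x285E

0xA29B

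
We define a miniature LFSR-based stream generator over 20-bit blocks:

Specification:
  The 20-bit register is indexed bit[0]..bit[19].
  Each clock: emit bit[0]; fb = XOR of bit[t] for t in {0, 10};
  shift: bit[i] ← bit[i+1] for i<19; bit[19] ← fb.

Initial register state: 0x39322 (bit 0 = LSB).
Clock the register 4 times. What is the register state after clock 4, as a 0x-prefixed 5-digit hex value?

0x63932

reg_0 = 0x39322
clock 1: out=0, reg = 0x1C991
clock 2: out=1, reg = 0x8E4C8
clock 3: out=0, reg = 0xC7264
clock 4: out=0, reg = 0x63932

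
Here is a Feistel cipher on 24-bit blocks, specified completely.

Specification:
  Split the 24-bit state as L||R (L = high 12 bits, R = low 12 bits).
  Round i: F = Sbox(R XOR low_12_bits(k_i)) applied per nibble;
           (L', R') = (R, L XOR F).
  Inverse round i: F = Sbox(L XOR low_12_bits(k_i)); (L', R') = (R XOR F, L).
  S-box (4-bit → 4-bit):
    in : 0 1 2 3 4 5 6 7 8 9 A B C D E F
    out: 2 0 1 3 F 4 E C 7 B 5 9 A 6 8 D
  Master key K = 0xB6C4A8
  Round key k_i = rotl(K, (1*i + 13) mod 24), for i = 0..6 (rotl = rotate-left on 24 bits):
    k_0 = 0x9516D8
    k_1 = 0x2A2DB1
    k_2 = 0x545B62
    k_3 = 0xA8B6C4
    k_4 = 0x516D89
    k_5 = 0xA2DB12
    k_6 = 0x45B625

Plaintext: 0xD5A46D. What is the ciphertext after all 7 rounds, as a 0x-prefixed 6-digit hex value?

s_0 = plaintext = 0xD5A46D
s_1 = Round(s_0, k_0) = 0x46DCCE
s_2 = Round(s_1, k_1) = 0xCCE4A0
s_3 = Round(s_2, k_2) = 0x4A016F
s_4 = Round(s_3, k_3) = 0x16F8F9
s_5 = Round(s_4, k_4) = 0x8F95AD
s_6 = Round(s_5, k_5) = 0x5AD064
s_7 = Round(s_6, k_6) = 0x064B5D

0x064B5D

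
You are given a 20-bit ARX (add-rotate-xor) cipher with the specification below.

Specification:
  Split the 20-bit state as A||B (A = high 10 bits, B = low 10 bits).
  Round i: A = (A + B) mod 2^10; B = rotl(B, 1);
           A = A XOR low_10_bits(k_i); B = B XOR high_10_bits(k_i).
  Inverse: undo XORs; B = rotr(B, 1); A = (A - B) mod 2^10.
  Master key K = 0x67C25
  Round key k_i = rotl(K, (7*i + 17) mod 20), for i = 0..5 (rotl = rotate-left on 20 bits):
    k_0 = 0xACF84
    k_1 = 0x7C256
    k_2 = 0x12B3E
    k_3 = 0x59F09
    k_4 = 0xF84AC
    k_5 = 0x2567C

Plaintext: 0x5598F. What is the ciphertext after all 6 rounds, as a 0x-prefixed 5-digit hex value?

s_0 = plaintext = 0x5598F
s_1 = Round(s_0, k_0) = 0x585AD
s_2 = Round(s_1, k_1) = 0x562AA
s_3 = Round(s_2, k_2) = 0xCF11F
s_4 = Round(s_3, k_3) = 0xD4B59
s_5 = Round(s_4, k_4) = 0x81D52
s_6 = Round(s_5, k_5) = 0x49631

0x49631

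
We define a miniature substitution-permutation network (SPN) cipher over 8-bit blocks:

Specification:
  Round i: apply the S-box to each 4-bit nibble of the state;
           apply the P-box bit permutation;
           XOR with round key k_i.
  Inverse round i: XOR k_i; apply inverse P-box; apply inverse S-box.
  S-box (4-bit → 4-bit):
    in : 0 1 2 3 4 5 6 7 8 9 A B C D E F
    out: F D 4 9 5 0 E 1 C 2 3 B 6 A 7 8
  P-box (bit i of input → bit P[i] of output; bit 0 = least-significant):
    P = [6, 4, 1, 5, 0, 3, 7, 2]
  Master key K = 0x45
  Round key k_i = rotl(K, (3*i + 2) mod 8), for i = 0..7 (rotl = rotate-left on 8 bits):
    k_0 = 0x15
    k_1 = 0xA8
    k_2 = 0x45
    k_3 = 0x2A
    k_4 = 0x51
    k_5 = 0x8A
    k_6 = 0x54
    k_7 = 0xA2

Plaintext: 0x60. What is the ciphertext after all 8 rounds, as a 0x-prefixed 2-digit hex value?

0x18

s_0 = plaintext = 0x60
s_1 = Round(s_0, k_0) = 0xEB
s_2 = Round(s_1, k_1) = 0x51
s_3 = Round(s_2, k_2) = 0x27
s_4 = Round(s_3, k_3) = 0xEA
s_5 = Round(s_4, k_4) = 0x88
s_6 = Round(s_5, k_5) = 0x2C
s_7 = Round(s_6, k_6) = 0xC6
s_8 = Round(s_7, k_7) = 0x18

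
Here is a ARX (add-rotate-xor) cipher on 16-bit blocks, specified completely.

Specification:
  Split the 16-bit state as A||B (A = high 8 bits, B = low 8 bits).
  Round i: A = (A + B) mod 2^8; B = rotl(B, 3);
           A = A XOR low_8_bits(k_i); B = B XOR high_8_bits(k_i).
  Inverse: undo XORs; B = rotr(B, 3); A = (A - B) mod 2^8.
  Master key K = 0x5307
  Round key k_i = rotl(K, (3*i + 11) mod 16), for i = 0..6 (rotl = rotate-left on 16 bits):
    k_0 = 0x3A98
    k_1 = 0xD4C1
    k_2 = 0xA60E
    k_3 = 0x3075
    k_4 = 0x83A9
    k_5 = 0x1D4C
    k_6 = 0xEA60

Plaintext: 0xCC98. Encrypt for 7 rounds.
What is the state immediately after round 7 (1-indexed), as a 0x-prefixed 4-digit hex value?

s_0 = plaintext = 0xCC98
s_1 = Round(s_0, k_0) = 0xFCFE
s_2 = Round(s_1, k_1) = 0x3B23
s_3 = Round(s_2, k_2) = 0x50BF
s_4 = Round(s_3, k_3) = 0x7ACD
s_5 = Round(s_4, k_4) = 0xEEED
s_6 = Round(s_5, k_5) = 0x9772
s_7 = Round(s_6, k_6) = 0x6979

0x6979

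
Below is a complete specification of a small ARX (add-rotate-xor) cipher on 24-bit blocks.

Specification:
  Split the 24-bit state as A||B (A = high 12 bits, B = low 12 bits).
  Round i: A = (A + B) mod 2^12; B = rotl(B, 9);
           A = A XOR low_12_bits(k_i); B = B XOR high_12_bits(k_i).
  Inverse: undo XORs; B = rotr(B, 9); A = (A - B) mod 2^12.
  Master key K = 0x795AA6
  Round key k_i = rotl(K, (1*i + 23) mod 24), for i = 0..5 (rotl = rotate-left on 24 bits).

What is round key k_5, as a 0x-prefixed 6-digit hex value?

0x95AA67

K = 0x795AA6
k_0 = rotl(K, (1*0+23) mod 24) = rotl(K, 23) = 0x3CAD53
k_1 = rotl(K, (1*1+23) mod 24) = rotl(K, 0) = 0x795AA6
k_2 = rotl(K, (1*2+23) mod 24) = rotl(K, 1) = 0xF2B54C
k_3 = rotl(K, (1*3+23) mod 24) = rotl(K, 2) = 0xE56A99
k_4 = rotl(K, (1*4+23) mod 24) = rotl(K, 3) = 0xCAD533
k_5 = rotl(K, (1*5+23) mod 24) = rotl(K, 4) = 0x95AA67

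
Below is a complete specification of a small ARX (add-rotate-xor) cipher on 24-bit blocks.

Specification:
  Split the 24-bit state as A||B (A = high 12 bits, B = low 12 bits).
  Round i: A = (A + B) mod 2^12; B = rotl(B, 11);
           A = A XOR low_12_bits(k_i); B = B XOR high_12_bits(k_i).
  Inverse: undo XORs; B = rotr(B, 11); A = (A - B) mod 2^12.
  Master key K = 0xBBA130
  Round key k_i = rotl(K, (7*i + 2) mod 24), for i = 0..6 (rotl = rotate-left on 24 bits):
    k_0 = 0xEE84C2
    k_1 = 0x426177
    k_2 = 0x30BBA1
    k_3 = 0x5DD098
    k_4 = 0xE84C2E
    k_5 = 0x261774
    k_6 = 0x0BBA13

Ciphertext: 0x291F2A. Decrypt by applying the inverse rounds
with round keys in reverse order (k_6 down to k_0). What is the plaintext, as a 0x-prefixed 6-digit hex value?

0x79A8EC

s_0 = ciphertext = 0x291F2A
s_1 = InvRound(s_0, k_6) = 0x95FF23
s_2 = InvRound(s_1, k_5) = 0x3A6A85
s_3 = InvRound(s_2, k_4) = 0x786802
s_4 = InvRound(s_3, k_3) = 0xB5FBBF
s_5 = InvRound(s_4, k_2) = 0xF95169
s_6 = InvRound(s_5, k_1) = 0x444A9E
s_7 = InvRound(s_6, k_0) = 0x79A8EC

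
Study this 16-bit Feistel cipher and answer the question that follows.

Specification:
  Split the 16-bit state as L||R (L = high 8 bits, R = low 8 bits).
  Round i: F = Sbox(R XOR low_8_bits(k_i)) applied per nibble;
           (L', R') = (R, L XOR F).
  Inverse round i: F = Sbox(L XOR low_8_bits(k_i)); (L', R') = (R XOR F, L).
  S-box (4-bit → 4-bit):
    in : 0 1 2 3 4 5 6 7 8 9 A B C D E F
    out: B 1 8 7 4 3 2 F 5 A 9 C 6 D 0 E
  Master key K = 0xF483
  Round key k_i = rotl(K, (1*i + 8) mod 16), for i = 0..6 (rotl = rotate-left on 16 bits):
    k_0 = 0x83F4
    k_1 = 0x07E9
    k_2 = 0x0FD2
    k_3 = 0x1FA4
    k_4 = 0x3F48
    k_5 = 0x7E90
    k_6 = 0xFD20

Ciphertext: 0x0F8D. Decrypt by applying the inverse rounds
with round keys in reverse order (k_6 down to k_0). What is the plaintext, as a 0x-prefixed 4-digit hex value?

0x6D31

s_0 = ciphertext = 0x0F8D
s_1 = InvRound(s_0, k_6) = 0x030F
s_2 = InvRound(s_1, k_5) = 0xA803
s_3 = InvRound(s_2, k_4) = 0x08A8
s_4 = InvRound(s_3, k_3) = 0x3E08
s_5 = InvRound(s_4, k_2) = 0x0E3E
s_6 = InvRound(s_5, k_1) = 0x310E
s_7 = InvRound(s_6, k_0) = 0x6D31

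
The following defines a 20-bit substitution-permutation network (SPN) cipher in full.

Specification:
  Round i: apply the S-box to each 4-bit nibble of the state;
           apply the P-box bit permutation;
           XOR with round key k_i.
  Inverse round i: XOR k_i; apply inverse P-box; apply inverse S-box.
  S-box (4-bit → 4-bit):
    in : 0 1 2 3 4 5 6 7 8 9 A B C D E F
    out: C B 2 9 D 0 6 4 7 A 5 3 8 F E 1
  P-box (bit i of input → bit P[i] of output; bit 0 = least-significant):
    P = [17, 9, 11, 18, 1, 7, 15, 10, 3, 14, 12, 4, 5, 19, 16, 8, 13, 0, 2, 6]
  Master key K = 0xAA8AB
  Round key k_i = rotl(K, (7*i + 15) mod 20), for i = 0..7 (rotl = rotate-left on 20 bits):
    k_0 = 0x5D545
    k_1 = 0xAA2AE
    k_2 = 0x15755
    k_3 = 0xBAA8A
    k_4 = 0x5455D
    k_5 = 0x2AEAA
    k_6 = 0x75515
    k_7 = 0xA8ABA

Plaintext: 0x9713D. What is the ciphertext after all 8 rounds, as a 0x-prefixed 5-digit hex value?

0xB219A

s_0 = plaintext = 0x9713D
s_1 = Round(s_0, k_0) = 0x29B1E
s_2 = Round(s_1, k_1) = 0x6ED25
s_3 = Round(s_2, k_2) = 0x806C8
s_4 = Round(s_3, k_3) = 0x8D58F
s_5 = Round(s_4, k_4) = 0xEE4FA
s_6 = Round(s_5, k_5) = 0x9B7F5
s_7 = Round(s_6, k_6) = 0xF4576
s_8 = Round(s_7, k_7) = 0xB219A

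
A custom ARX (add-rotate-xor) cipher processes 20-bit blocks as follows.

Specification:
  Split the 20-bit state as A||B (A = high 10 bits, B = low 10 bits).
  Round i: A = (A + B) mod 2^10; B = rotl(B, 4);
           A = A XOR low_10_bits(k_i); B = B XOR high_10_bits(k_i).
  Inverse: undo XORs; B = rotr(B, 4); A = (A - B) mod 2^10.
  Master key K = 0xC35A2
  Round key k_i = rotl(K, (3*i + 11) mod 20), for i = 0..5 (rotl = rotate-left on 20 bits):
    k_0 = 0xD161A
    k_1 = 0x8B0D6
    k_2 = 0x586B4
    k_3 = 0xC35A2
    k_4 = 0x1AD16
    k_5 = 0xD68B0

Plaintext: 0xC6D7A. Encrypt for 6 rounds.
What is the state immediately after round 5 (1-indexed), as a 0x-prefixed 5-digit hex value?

s_0 = plaintext = 0xC6D7A
s_1 = Round(s_0, k_0) = 0xA3CE0
s_2 = Round(s_1, k_1) = 0xEE42F
s_3 = Round(s_2, k_2) = 0x57391
s_4 = Round(s_3, k_3) = 0x53E13
s_5 = Round(s_4, k_4) = 0x9D153
s_6 = Round(s_5, k_5) = 0xDDE6F

0x9D153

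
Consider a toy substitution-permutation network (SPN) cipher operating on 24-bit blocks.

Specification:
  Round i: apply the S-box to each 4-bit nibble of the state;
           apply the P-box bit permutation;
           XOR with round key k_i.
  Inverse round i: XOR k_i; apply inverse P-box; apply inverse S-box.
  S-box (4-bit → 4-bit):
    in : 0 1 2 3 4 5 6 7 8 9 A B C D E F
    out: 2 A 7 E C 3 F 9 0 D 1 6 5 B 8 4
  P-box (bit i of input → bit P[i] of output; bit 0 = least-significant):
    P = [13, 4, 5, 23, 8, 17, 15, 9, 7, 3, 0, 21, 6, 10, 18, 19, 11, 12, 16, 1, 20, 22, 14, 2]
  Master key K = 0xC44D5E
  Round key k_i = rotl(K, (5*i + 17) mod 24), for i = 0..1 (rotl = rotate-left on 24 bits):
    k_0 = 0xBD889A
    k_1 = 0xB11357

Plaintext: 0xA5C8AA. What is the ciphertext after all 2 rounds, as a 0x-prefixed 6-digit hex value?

0x863C5D

s_0 = plaintext = 0xA5C8AA
s_1 = Round(s_0, k_0) = 0xA9B1DA
s_2 = Round(s_1, k_1) = 0x863C5D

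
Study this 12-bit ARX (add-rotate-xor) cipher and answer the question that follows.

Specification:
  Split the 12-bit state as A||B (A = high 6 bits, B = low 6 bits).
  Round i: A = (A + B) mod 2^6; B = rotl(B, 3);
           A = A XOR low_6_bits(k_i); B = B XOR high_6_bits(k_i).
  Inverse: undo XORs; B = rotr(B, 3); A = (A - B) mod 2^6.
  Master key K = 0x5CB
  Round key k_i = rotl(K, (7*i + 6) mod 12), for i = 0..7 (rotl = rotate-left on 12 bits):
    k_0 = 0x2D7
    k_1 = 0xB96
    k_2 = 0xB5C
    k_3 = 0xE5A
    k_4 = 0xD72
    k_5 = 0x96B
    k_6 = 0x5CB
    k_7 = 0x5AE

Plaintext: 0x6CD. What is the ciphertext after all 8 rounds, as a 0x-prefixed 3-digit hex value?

s_0 = plaintext = 0x6CD
s_1 = Round(s_0, k_0) = 0xFE2
s_2 = Round(s_1, k_1) = 0xDFA
s_3 = Round(s_2, k_2) = 0xB7A
s_4 = Round(s_3, k_3) = 0xF6E
s_5 = Round(s_4, k_4) = 0x640
s_6 = Round(s_5, k_5) = 0xCA5
s_7 = Round(s_6, k_6) = 0x73B
s_8 = Round(s_7, k_7) = 0xE49

0xE49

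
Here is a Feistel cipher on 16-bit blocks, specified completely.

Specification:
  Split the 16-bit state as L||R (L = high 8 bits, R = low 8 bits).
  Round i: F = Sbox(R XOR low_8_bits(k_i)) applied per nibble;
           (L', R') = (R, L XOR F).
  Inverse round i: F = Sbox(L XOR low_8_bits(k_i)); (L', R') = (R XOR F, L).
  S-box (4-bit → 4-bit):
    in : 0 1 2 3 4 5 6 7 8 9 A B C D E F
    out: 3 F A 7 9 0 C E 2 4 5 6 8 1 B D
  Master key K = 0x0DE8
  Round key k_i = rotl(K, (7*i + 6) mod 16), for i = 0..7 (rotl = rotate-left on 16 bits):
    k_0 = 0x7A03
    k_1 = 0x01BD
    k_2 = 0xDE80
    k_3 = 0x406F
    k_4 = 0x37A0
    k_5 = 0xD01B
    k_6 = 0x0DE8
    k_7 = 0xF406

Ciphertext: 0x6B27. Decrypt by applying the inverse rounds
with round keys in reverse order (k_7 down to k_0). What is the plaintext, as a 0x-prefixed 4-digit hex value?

0x7600

s_0 = ciphertext = 0x6B27
s_1 = InvRound(s_0, k_7) = 0xE66B
s_2 = InvRound(s_1, k_6) = 0x50E6
s_3 = InvRound(s_2, k_5) = 0x7050
s_4 = InvRound(s_3, k_4) = 0x4370
s_5 = InvRound(s_4, k_3) = 0xD843
s_6 = InvRound(s_5, k_2) = 0x41D8
s_7 = InvRound(s_6, k_1) = 0x0041
s_8 = InvRound(s_7, k_0) = 0x7600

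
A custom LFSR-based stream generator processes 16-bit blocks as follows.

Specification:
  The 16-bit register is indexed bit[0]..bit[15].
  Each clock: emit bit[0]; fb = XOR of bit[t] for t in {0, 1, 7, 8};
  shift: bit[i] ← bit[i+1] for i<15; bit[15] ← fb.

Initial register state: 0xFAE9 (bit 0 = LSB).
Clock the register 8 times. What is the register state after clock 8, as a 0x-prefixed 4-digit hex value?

0x92FA

reg_0 = 0xFAE9
clock 1: out=1, reg = 0x7D74
clock 2: out=0, reg = 0xBEBA
clock 3: out=0, reg = 0x5F5D
clock 4: out=1, reg = 0x2FAE
clock 5: out=0, reg = 0x97D7
clock 6: out=1, reg = 0x4BEB
clock 7: out=1, reg = 0x25F5
clock 8: out=1, reg = 0x92FA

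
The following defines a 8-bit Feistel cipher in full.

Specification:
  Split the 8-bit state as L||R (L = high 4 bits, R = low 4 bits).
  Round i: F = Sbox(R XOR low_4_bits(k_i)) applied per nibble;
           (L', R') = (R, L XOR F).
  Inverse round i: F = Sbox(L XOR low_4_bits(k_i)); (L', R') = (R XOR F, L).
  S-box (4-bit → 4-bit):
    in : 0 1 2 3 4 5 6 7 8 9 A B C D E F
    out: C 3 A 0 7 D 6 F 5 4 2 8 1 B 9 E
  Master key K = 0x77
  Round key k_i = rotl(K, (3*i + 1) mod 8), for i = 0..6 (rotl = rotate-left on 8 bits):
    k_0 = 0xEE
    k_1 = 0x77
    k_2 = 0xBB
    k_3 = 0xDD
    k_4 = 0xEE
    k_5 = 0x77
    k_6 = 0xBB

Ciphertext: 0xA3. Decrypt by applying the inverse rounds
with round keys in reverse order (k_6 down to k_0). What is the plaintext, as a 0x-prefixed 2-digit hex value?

0xD6

s_0 = ciphertext = 0xA3
s_1 = InvRound(s_0, k_6) = 0x0A
s_2 = InvRound(s_1, k_5) = 0x50
s_3 = InvRound(s_2, k_4) = 0x85
s_4 = InvRound(s_3, k_3) = 0x88
s_5 = InvRound(s_4, k_2) = 0x88
s_6 = InvRound(s_5, k_1) = 0x68
s_7 = InvRound(s_6, k_0) = 0xD6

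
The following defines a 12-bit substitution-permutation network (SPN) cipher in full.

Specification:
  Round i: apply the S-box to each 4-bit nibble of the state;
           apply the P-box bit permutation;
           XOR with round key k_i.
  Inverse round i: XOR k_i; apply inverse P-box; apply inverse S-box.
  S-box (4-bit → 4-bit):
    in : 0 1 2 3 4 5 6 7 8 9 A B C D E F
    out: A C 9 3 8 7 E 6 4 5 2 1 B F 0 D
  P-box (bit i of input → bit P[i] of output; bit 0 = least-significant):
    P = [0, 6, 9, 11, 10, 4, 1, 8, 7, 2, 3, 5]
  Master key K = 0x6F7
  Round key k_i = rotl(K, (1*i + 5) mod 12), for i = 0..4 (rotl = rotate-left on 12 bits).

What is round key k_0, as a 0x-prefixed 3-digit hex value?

0xEED

K = 0x6F7
k_0 = rotl(K, (1*0+5) mod 12) = rotl(K, 5) = 0xEED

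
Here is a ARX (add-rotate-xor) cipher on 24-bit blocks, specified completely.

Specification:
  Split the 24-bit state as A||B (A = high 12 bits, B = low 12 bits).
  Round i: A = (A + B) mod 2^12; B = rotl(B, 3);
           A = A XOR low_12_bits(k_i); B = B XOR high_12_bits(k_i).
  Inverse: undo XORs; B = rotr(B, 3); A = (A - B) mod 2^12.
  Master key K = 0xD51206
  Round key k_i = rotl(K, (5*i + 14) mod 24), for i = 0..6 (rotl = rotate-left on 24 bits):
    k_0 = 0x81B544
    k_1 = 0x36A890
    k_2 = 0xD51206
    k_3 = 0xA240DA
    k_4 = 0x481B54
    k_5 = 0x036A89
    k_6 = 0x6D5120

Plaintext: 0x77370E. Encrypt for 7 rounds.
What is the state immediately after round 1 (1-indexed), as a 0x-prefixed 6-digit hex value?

0xBC5068

s_0 = plaintext = 0x77370E
s_1 = Round(s_0, k_0) = 0xBC5068
s_2 = Round(s_1, k_1) = 0x4BD02A
s_3 = Round(s_2, k_2) = 0x6E1C01
s_4 = Round(s_3, k_3) = 0x238A2A
s_5 = Round(s_4, k_4) = 0x7365D4
s_6 = Round(s_5, k_5) = 0x783E94
s_7 = Round(s_6, k_6) = 0x737272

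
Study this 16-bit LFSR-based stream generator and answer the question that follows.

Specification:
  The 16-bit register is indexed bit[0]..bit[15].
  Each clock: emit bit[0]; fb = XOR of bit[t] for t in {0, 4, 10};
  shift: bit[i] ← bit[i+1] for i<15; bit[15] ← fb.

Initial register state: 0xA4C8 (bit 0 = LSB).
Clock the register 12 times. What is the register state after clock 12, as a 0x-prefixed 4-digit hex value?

0x5EDA

reg_0 = 0xA4C8
clock 1: out=0, reg = 0xD264
clock 2: out=0, reg = 0x6932
clock 3: out=0, reg = 0xB499
clock 4: out=1, reg = 0xDA4C
clock 5: out=0, reg = 0x6D26
clock 6: out=0, reg = 0xB693
clock 7: out=1, reg = 0xDB49
clock 8: out=1, reg = 0xEDA4
clock 9: out=0, reg = 0xF6D2
clock 10: out=0, reg = 0x7B69
clock 11: out=1, reg = 0xBDB4
clock 12: out=0, reg = 0x5EDA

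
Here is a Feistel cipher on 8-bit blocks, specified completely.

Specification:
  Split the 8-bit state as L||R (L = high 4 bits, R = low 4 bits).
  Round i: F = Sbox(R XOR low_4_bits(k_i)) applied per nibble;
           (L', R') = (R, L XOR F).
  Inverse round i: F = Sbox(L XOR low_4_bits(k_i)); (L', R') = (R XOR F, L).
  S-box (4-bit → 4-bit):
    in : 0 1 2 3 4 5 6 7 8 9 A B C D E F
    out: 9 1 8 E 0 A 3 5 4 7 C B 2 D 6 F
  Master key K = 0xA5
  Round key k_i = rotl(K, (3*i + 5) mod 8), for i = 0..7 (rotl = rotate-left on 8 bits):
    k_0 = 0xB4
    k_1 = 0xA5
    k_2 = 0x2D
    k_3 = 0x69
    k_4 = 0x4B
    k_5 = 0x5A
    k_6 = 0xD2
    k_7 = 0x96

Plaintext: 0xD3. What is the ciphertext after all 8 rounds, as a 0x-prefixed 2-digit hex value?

s_0 = plaintext = 0xD3
s_1 = Round(s_0, k_0) = 0x38
s_2 = Round(s_1, k_1) = 0x8E
s_3 = Round(s_2, k_2) = 0xE6
s_4 = Round(s_3, k_3) = 0x61
s_5 = Round(s_4, k_4) = 0x1A
s_6 = Round(s_5, k_5) = 0xA8
s_7 = Round(s_6, k_6) = 0x86
s_8 = Round(s_7, k_7) = 0x61

0x61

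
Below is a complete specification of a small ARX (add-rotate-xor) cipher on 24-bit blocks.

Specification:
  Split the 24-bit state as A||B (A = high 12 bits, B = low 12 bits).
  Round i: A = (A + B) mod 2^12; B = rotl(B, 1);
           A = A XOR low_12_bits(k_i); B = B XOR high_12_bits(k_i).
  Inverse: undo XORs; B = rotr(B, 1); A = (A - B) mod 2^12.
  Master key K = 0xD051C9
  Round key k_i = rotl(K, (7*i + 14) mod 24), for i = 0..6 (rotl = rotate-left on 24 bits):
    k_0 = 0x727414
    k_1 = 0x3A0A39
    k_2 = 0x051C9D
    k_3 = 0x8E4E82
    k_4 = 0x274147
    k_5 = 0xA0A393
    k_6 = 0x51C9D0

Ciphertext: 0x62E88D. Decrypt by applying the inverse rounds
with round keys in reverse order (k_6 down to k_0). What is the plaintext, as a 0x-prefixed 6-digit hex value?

0xB7377F

s_0 = ciphertext = 0x62E88D
s_1 = InvRound(s_0, k_6) = 0x136EC8
s_2 = InvRound(s_1, k_5) = 0x044261
s_3 = InvRound(s_2, k_4) = 0x8F980A
s_4 = InvRound(s_3, k_3) = 0x604077
s_5 = InvRound(s_4, k_2) = 0xA86013
s_6 = InvRound(s_5, k_1) = 0x6E69D9
s_7 = InvRound(s_6, k_0) = 0xB7377F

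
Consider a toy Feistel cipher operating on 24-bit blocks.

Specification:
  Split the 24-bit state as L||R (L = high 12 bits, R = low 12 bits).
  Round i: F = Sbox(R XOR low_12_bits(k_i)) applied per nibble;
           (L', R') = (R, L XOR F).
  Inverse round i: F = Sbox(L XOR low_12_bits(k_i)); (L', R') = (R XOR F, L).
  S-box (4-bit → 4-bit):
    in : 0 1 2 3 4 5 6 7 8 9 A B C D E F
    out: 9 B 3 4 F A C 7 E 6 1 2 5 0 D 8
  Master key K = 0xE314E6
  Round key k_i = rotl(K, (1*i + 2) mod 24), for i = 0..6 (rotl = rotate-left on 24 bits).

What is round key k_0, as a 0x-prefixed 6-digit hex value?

K = 0xE314E6
k_0 = rotl(K, (1*0+2) mod 24) = rotl(K, 2) = 0x8C539B

0x8C539B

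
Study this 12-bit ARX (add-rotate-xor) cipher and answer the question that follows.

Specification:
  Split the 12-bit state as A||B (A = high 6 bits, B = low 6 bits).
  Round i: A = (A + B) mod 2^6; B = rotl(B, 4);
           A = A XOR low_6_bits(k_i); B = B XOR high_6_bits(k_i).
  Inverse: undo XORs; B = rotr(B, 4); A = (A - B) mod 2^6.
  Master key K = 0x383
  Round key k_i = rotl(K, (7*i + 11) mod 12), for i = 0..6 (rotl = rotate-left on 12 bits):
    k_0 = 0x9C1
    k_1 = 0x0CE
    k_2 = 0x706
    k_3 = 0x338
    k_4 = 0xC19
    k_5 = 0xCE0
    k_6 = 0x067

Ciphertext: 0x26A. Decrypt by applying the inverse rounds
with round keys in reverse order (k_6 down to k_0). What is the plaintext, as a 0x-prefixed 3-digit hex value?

s_0 = ciphertext = 0x26A
s_1 = InvRound(s_0, k_6) = 0x02E
s_2 = InvRound(s_1, k_5) = 0xAF5
s_3 = InvRound(s_2, k_4) = 0x794
s_4 = InvRound(s_3, k_3) = 0x161
s_5 = InvRound(s_4, k_2) = 0x337
s_6 = InvRound(s_5, k_1) = 0xBD3
s_7 = InvRound(s_6, k_0) = 0x6D3

0x6D3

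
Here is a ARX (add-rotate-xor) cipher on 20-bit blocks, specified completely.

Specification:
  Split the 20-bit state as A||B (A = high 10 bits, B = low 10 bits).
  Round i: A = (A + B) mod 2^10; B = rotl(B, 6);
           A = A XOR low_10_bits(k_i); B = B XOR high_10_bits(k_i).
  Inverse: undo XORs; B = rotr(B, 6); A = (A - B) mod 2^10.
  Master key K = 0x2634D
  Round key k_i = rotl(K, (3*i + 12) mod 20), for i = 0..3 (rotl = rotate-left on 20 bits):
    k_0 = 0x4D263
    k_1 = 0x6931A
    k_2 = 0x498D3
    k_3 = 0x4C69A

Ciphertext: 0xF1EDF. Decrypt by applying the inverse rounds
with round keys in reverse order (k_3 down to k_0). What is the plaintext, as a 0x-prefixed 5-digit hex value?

s_0 = ciphertext = 0xF1EDF
s_1 = InvRound(s_0, k_3) = 0x9BAEF
s_2 = InvRound(s_1, k_2) = 0x8789F
s_3 = InvRound(s_2, k_1) = 0x543B4
s_4 = InvRound(s_3, k_0) = 0xCA40A

0xCA40A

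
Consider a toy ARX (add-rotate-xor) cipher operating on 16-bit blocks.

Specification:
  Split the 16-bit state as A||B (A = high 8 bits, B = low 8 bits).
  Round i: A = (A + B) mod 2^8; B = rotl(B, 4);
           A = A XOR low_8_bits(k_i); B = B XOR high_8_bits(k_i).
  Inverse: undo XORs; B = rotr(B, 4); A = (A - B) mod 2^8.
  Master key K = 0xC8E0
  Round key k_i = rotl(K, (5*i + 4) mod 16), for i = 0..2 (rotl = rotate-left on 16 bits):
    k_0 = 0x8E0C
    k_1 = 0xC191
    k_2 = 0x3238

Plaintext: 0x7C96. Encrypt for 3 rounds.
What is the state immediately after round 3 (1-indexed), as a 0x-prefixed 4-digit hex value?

0x6BC9

s_0 = plaintext = 0x7C96
s_1 = Round(s_0, k_0) = 0x1EE7
s_2 = Round(s_1, k_1) = 0x94BF
s_3 = Round(s_2, k_2) = 0x6BC9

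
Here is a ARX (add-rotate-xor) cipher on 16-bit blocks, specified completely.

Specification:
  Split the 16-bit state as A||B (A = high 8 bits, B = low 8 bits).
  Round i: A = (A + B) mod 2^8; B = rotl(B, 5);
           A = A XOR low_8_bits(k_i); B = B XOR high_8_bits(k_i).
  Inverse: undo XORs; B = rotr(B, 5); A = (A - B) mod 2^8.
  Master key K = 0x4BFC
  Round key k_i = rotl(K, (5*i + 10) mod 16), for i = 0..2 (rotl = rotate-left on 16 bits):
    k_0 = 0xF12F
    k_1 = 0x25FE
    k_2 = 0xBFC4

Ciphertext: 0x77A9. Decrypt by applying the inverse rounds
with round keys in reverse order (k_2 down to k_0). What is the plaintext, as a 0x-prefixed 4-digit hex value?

s_0 = ciphertext = 0x77A9
s_1 = InvRound(s_0, k_2) = 0x03B0
s_2 = InvRound(s_1, k_1) = 0x51AC
s_3 = InvRound(s_2, k_0) = 0x94EA

0x94EA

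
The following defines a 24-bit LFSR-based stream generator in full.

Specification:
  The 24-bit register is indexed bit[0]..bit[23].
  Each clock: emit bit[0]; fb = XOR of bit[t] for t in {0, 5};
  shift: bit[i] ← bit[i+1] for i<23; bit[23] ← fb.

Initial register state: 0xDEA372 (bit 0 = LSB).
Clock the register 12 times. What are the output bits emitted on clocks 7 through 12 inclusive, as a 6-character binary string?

reg_0 = 0xDEA372
clock 1: out=0, reg = 0xEF51B9
clock 2: out=1, reg = 0x77A8DC
clock 3: out=0, reg = 0x3BD46E
clock 4: out=0, reg = 0x9DEA37
clock 5: out=1, reg = 0x4EF51B
clock 6: out=1, reg = 0xA77A8D
clock 7: out=1, reg = 0xD3BD46
clock 8: out=0, reg = 0x69DEA3
clock 9: out=1, reg = 0x34EF51
clock 10: out=1, reg = 0x9A77A8
clock 11: out=0, reg = 0xCD3BD4
clock 12: out=0, reg = 0x669DEA

101100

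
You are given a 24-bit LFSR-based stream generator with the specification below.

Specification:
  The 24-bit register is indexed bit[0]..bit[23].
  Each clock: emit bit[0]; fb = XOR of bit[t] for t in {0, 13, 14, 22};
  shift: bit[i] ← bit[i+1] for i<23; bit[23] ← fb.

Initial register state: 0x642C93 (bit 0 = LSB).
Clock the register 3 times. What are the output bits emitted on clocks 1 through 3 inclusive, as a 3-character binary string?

reg_0 = 0x642C93
clock 1: out=1, reg = 0xB21649
clock 2: out=1, reg = 0xD90B24
clock 3: out=0, reg = 0xEC8592

110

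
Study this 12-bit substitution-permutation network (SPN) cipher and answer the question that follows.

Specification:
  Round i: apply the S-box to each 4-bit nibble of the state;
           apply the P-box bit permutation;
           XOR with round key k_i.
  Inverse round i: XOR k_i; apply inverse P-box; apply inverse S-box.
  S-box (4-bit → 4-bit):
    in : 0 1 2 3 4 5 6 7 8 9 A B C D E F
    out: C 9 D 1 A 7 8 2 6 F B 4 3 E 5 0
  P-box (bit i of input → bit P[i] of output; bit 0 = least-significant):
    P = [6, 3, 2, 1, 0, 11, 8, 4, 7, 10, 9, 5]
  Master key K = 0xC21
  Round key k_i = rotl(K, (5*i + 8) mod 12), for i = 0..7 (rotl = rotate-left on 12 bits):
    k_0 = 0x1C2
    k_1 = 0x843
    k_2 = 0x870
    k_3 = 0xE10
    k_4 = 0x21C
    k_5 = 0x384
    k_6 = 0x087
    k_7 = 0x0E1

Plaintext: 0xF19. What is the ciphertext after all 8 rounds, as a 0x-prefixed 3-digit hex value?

s_0 = plaintext = 0xF19
s_1 = Round(s_0, k_0) = 0x19D
s_2 = Round(s_1, k_1) = 0x1FC
s_3 = Round(s_2, k_2) = 0x898
s_4 = Round(s_3, k_3) = 0x10D
s_5 = Round(s_4, k_4) = 0x3A2
s_6 = Round(s_5, k_5) = 0xB53
s_7 = Round(s_6, k_6) = 0xBC6
s_8 = Round(s_7, k_7) = 0xAE2

0xAE2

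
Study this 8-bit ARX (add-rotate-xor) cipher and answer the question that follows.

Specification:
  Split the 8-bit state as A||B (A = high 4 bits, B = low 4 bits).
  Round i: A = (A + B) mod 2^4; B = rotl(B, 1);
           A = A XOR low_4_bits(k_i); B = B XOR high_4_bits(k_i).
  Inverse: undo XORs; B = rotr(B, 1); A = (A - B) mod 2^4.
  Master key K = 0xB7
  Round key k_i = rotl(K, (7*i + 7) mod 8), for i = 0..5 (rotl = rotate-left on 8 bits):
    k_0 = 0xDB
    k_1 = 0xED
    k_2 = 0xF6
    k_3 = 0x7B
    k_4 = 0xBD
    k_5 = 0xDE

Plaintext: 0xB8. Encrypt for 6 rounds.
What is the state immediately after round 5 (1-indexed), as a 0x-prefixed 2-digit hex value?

0xC1

s_0 = plaintext = 0xB8
s_1 = Round(s_0, k_0) = 0x8C
s_2 = Round(s_1, k_1) = 0x97
s_3 = Round(s_2, k_2) = 0x61
s_4 = Round(s_3, k_3) = 0xC5
s_5 = Round(s_4, k_4) = 0xC1
s_6 = Round(s_5, k_5) = 0x3F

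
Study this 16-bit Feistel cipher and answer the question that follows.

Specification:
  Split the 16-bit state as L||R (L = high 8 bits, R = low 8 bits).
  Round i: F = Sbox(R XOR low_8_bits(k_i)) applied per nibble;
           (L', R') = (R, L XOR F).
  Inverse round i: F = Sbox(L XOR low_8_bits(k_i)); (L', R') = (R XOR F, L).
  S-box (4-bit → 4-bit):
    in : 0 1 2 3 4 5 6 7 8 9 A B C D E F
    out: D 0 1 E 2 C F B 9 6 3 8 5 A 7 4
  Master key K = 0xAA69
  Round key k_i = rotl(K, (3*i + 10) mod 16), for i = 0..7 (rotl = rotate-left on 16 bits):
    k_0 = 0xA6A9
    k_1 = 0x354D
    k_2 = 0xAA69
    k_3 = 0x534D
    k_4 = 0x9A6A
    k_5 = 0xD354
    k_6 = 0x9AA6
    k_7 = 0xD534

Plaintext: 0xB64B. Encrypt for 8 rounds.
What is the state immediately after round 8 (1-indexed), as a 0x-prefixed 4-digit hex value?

0x196F

s_0 = plaintext = 0xB64B
s_1 = Round(s_0, k_0) = 0x4BC7
s_2 = Round(s_1, k_1) = 0xC7D8
s_3 = Round(s_2, k_2) = 0xD847
s_4 = Round(s_3, k_3) = 0x470B
s_5 = Round(s_4, k_4) = 0x0BB7
s_6 = Round(s_5, k_5) = 0xB775
s_7 = Round(s_6, k_6) = 0x7519
s_8 = Round(s_7, k_7) = 0x196F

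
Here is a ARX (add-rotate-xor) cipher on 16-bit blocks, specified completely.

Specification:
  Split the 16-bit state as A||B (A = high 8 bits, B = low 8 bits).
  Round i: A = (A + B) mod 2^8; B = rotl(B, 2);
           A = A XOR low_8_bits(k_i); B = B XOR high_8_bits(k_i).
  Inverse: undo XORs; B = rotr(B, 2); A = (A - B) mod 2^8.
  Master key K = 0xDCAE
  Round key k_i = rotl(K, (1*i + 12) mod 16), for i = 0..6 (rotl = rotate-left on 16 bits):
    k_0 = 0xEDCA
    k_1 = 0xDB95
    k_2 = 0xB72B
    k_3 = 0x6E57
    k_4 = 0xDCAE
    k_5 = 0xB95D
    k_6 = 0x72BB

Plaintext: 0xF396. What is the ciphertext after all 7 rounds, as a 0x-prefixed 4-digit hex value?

s_0 = plaintext = 0xF396
s_1 = Round(s_0, k_0) = 0x43B7
s_2 = Round(s_1, k_1) = 0x6F05
s_3 = Round(s_2, k_2) = 0x5FA3
s_4 = Round(s_3, k_3) = 0x55E0
s_5 = Round(s_4, k_4) = 0x9B5F
s_6 = Round(s_5, k_5) = 0xA7C4
s_7 = Round(s_6, k_6) = 0xD061

0xD061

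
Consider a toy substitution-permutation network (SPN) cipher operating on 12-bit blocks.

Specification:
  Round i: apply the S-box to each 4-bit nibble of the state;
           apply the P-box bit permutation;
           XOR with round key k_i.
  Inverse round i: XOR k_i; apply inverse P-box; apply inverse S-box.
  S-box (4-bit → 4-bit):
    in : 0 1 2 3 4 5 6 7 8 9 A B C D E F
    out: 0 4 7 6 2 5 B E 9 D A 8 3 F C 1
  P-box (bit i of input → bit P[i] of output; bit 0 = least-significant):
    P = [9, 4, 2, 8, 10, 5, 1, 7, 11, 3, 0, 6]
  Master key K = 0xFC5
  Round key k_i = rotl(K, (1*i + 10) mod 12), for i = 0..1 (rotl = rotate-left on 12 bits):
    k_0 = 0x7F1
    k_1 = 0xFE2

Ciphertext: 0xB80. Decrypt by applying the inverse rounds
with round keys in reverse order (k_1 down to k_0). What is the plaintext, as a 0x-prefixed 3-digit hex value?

s_0 = ciphertext = 0xB80
s_1 = InvRound(s_0, k_1) = 0xB20
s_2 = InvRound(s_1, k_0) = 0x984

0x984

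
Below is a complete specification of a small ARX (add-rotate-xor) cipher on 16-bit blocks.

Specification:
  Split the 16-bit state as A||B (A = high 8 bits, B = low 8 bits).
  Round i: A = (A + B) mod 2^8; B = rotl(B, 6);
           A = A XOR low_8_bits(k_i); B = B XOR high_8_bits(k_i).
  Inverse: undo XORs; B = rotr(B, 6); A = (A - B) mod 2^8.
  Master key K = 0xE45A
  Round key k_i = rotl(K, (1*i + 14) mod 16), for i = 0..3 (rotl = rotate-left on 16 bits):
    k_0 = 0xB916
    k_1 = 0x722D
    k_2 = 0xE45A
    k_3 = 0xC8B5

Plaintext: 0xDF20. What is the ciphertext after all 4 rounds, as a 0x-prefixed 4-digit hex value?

s_0 = plaintext = 0xDF20
s_1 = Round(s_0, k_0) = 0xE9B1
s_2 = Round(s_1, k_1) = 0xB71E
s_3 = Round(s_2, k_2) = 0x8F63
s_4 = Round(s_3, k_3) = 0x4710

0x4710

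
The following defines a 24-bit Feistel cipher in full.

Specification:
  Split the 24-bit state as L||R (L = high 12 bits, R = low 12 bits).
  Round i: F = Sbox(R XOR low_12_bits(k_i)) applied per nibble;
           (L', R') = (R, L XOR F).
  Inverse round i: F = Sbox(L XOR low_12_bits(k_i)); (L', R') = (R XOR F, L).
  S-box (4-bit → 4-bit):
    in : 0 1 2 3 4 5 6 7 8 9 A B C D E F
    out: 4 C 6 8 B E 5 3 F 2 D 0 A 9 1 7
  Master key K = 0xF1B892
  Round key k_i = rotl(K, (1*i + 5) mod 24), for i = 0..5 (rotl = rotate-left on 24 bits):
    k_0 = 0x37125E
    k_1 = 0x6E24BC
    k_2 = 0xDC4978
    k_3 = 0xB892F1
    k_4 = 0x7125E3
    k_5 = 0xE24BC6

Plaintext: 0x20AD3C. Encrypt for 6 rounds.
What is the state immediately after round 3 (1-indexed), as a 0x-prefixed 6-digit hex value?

0x128AB8

s_0 = plaintext = 0x20AD3C
s_1 = Round(s_0, k_0) = 0xD3C55C
s_2 = Round(s_1, k_1) = 0x55C128
s_3 = Round(s_2, k_2) = 0x128AB8
s_4 = Round(s_3, k_3) = 0xAB8E9A
s_5 = Round(s_4, k_4) = 0xE9AA8A
s_6 = Round(s_5, k_5) = 0xA8A220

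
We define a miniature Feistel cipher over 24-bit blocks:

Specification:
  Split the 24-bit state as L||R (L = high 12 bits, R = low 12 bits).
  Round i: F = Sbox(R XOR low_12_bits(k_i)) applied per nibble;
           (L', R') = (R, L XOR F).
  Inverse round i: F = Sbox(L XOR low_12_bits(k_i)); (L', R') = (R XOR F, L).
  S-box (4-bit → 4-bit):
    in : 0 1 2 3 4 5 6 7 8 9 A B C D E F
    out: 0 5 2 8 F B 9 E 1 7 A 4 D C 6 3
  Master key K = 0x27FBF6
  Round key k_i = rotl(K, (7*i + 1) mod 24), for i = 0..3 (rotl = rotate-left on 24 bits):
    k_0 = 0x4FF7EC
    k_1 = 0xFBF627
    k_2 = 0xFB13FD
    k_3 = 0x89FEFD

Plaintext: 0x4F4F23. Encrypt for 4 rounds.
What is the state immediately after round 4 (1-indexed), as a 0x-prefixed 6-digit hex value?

0xAE187E

s_0 = plaintext = 0x4F4F23
s_1 = Round(s_0, k_0) = 0xF23527
s_2 = Round(s_1, k_1) = 0x527723
s_3 = Round(s_2, k_2) = 0x723AE1
s_4 = Round(s_3, k_3) = 0xAE187E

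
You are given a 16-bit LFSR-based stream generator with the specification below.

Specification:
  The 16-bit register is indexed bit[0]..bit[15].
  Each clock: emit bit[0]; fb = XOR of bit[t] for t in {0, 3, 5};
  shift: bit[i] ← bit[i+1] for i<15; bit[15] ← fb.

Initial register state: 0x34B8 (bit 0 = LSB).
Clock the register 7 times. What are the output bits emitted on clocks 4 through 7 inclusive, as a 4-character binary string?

1110

reg_0 = 0x34B8
clock 1: out=0, reg = 0x1A5C
clock 2: out=0, reg = 0x8D2E
clock 3: out=0, reg = 0x4697
clock 4: out=1, reg = 0xA34B
clock 5: out=1, reg = 0x51A5
clock 6: out=1, reg = 0x28D2
clock 7: out=0, reg = 0x1469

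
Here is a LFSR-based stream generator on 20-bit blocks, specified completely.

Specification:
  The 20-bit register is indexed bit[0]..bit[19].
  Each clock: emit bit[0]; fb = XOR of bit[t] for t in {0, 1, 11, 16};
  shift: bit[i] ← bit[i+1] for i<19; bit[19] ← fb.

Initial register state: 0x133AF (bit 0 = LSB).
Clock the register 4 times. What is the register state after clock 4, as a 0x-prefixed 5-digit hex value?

0xF133A

reg_0 = 0x133AF
clock 1: out=1, reg = 0x899D7
clock 2: out=1, reg = 0xC4CEB
clock 3: out=1, reg = 0xE2675
clock 4: out=1, reg = 0xF133A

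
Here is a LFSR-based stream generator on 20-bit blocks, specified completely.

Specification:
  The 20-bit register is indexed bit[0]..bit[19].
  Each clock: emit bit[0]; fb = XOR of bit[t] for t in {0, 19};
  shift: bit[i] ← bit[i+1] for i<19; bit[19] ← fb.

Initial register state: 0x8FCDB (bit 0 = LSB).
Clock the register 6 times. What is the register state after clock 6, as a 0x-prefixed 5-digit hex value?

0xDA3F3

reg_0 = 0x8FCDB
clock 1: out=1, reg = 0x47E6D
clock 2: out=1, reg = 0xA3F36
clock 3: out=0, reg = 0xD1F9B
clock 4: out=1, reg = 0x68FCD
clock 5: out=1, reg = 0xB47E6
clock 6: out=0, reg = 0xDA3F3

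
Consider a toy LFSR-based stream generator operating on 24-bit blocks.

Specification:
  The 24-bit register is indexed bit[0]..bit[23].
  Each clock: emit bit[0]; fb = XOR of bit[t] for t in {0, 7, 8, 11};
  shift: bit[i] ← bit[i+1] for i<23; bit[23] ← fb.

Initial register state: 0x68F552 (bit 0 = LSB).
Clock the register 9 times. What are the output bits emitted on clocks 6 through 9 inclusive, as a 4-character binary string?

reg_0 = 0x68F552
clock 1: out=0, reg = 0xB47AA9
clock 2: out=1, reg = 0xDA3D54
clock 3: out=0, reg = 0x6D1EAA
clock 4: out=0, reg = 0x368F55
clock 5: out=1, reg = 0x9B47AA
clock 6: out=0, reg = 0x4DA3D5
clock 7: out=1, reg = 0xA6D1EA
clock 8: out=0, reg = 0x5368F5
clock 9: out=1, reg = 0xA9B47A

0101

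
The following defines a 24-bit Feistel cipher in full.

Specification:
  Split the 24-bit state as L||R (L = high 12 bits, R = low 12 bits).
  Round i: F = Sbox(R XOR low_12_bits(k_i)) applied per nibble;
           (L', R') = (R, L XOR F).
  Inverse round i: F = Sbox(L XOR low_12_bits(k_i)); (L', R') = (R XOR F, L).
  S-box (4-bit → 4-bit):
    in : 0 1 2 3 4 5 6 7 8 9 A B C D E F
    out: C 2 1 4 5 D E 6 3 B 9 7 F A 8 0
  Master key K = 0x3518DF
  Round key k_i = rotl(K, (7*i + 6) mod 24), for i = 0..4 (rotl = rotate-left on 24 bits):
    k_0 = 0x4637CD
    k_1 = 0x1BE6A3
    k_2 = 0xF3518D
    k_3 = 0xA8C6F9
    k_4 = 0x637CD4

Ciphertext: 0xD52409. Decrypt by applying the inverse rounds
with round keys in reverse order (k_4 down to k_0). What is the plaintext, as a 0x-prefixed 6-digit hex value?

s_0 = ciphertext = 0xD52409
s_1 = InvRound(s_0, k_4) = 0x637D52
s_2 = InvRound(s_1, k_3) = 0x1AA637
s_3 = InvRound(s_2, k_2) = 0xA211AA
s_4 = InvRound(s_3, k_1) = 0xE9BA21
s_5 = InvRound(s_4, k_0) = 0x1FFE9B

0x1FFE9B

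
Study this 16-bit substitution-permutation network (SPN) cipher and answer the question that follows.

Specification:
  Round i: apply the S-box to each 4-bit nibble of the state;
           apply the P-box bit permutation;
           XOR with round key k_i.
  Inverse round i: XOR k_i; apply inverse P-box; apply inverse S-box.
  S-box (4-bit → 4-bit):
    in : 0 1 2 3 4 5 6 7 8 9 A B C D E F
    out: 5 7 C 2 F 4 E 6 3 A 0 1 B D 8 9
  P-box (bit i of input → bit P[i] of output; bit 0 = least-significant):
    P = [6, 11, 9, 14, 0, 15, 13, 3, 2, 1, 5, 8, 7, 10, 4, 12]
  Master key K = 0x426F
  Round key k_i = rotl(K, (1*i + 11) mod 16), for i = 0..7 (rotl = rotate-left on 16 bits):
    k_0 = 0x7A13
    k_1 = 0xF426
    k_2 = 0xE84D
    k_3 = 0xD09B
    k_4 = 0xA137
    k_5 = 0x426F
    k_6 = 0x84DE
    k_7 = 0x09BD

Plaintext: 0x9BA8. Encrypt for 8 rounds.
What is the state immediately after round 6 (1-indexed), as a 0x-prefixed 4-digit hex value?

s_0 = plaintext = 0x9BA8
s_1 = Round(s_0, k_0) = 0x6657
s_2 = Round(s_1, k_1) = 0xCB14
s_3 = Round(s_2, k_2) = 0x1688
s_4 = Round(s_3, k_3) = 0x5D68
s_5 = Round(s_4, k_4) = 0x084B
s_6 = Round(s_5, k_5) = 0xE2B0
s_7 = Round(s_6, k_6) = 0x97BF
s_8 = Round(s_7, k_7) = 0x5DDE

0xE2B0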